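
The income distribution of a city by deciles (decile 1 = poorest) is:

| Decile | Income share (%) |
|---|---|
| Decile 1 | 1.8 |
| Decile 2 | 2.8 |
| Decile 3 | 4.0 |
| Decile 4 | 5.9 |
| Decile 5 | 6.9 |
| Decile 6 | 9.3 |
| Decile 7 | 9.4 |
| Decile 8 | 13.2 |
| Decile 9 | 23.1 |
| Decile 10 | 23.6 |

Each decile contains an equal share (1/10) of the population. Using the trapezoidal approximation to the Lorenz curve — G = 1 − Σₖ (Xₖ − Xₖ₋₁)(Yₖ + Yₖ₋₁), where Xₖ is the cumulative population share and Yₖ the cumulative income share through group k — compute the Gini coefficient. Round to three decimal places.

0.397

Cumulative income shares Yₖ: 0.0180, 0.0460, 0.0860, 0.1450, 0.2140, 0.3070, 0.4010, 0.5330, 0.7640, 1.0000
Σ (Xₖ−Xₖ₋₁)(Yₖ+Yₖ₋₁) = (1/10)(0.0180+0.0000) + (1/10)(0.0460+0.0180) + (1/10)(0.0860+0.0460) + (1/10)(0.1450+0.0860) + (1/10)(0.2140+0.1450) + (1/10)(0.3070+0.2140) + (1/10)(0.4010+0.3070) + (1/10)(0.5330+0.4010) + (1/10)(0.7640+0.5330) + (1/10)(1.0000+0.7640)
  = 0.0018 + 0.0064 + 0.0132 + 0.0231 + 0.0359 + 0.0521 + 0.0708 + 0.0934 + 0.1297 + 0.1764 = 0.6028
G = 1 − 0.6028 = 0.3972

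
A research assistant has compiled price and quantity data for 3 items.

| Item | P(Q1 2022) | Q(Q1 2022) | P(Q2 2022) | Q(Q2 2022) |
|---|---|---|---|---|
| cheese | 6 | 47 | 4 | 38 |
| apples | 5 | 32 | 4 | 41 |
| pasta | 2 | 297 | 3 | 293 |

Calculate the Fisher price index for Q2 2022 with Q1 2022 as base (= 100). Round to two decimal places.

Laspeyres component (base-period weights):
ΣP(Q2 2022)Q(Q1 2022) = 4×47 + 4×32 + 3×297 = 188 + 128 + 891 = 1207
ΣP(Q1 2022)Q(Q1 2022) = 6×47 + 5×32 + 2×297 = 282 + 160 + 594 = 1036
L = 1207 / 1036 × 100 = 116.5058
Paasche component (current-period weights):
ΣP(Q2 2022)Q(Q2 2022) = 4×38 + 4×41 + 3×293 = 152 + 164 + 879 = 1195
ΣP(Q1 2022)Q(Q2 2022) = 6×38 + 5×41 + 2×293 = 228 + 205 + 586 = 1019
P = 1195 / 1019 × 100 = 117.2718
Fisher = √(L × P) = √(116.5058 × 117.2718) = 116.8882

116.89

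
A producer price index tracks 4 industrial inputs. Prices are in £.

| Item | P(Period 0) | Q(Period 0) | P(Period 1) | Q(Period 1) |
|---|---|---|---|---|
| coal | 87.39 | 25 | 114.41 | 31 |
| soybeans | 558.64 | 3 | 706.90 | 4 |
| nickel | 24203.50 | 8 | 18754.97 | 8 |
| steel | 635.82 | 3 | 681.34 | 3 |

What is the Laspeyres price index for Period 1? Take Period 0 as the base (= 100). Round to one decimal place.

78.8

Laspeyres price index uses base-period quantities as weights.
ΣP(Period 1)·Q(Period 0) = 114.41×25 + 706.90×3 + 18754.97×8 + 681.34×3 = 2860.25 + 2120.7 + 150039.76 + 2044.02 = 157064.73
ΣP(Period 0)·Q(Period 0) = 87.39×25 + 558.64×3 + 24203.50×8 + 635.82×3 = 2184.75 + 1675.92 + 193628 + 1907.46 = 199396.13
Index = 157064.73 / 199396.13 × 100 = 78.7702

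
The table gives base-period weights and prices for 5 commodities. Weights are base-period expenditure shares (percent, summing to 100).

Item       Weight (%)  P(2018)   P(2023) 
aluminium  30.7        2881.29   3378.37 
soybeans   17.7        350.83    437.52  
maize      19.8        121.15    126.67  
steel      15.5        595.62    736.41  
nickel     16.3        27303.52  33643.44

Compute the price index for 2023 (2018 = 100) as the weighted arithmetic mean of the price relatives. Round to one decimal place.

118.0

aluminium: 30.7 × (3378.37/2881.29) = 30.7 × 1.172520 = 35.9964
soybeans: 17.7 × (437.52/350.83) = 17.7 × 1.247100 = 22.0737
maize: 19.8 × (126.67/121.15) = 19.8 × 1.045563 = 20.7022
steel: 15.5 × (736.41/595.62) = 15.5 × 1.236376 = 19.1638
nickel: 16.3 × (33643.44/27303.52) = 16.3 × 1.232202 = 20.0849
Index = Σ wᵢ·(p₁ᵢ/p₀ᵢ) = 35.9964 + 22.0737 + 20.7022 + 19.1638 + 20.0849 = 118.0209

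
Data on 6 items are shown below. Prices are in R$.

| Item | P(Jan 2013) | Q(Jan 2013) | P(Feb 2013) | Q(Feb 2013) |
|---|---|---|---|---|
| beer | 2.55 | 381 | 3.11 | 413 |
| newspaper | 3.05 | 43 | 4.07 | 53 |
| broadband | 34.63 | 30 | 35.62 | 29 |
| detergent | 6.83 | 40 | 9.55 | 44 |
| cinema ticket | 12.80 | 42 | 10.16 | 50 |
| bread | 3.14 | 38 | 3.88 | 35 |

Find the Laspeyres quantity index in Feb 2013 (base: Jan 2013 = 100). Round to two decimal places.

Laspeyres quantity index uses base-period prices as weights.
ΣP(Jan 2013)·Q(Feb 2013) = 2.55×413 + 3.05×53 + 34.63×29 + 6.83×44 + 12.80×50 + 3.14×35 = 1053.15 + 161.65 + 1004.27 + 300.52 + 640 + 109.9 = 3269.49
ΣP(Jan 2013)·Q(Jan 2013) = 2.55×381 + 3.05×43 + 34.63×30 + 6.83×40 + 12.80×42 + 3.14×38 = 971.55 + 131.15 + 1038.9 + 273.2 + 537.6 + 119.32 = 3071.72
Index = 3269.49 / 3071.72 × 100 = 106.4384

106.44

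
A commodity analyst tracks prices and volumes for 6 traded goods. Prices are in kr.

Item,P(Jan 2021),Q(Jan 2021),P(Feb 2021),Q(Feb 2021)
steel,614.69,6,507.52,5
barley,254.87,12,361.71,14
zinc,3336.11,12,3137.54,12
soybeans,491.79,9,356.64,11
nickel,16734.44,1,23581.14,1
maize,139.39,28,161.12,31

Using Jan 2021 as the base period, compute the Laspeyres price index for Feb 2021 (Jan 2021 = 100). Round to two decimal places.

106.26

Laspeyres price index uses base-period quantities as weights.
ΣP(Feb 2021)·Q(Jan 2021) = 507.52×6 + 361.71×12 + 3137.54×12 + 356.64×9 + 23581.14×1 + 161.12×28 = 3045.12 + 4340.52 + 37650.48 + 3209.76 + 23581.14 + 4511.36 = 76338.38
ΣP(Jan 2021)·Q(Jan 2021) = 614.69×6 + 254.87×12 + 3336.11×12 + 491.79×9 + 16734.44×1 + 139.39×28 = 3688.14 + 3058.44 + 40033.32 + 4426.11 + 16734.44 + 3902.92 = 71843.37
Index = 76338.38 / 71843.37 × 100 = 106.2567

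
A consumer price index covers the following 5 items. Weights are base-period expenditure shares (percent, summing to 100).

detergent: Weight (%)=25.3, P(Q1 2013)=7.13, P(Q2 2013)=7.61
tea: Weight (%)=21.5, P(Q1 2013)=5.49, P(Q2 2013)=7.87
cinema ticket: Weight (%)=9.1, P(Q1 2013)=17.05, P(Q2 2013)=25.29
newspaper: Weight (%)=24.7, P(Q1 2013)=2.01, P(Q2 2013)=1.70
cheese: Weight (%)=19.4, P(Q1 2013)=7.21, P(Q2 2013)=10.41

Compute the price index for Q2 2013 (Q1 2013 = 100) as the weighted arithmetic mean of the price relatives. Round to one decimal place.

120.2

detergent: 25.3 × (7.61/7.13) = 25.3 × 1.067321 = 27.0032
tea: 21.5 × (7.87/5.49) = 21.5 × 1.433515 = 30.8206
cinema ticket: 9.1 × (25.29/17.05) = 9.1 × 1.483284 = 13.4979
newspaper: 24.7 × (1.70/2.01) = 24.7 × 0.845771 = 20.8905
cheese: 19.4 × (10.41/7.21) = 19.4 × 1.443828 = 28.0103
Index = Σ wᵢ·(p₁ᵢ/p₀ᵢ) = 27.0032 + 30.8206 + 13.4979 + 20.8905 + 28.0103 = 120.2225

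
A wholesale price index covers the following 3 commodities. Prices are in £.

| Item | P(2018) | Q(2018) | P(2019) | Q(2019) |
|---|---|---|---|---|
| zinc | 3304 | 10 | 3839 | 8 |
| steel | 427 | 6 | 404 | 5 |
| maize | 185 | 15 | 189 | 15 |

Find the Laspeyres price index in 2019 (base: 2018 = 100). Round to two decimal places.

113.74

Laspeyres price index uses base-period quantities as weights.
ΣP(2019)·Q(2018) = 3839×10 + 404×6 + 189×15 = 38390 + 2424 + 2835 = 43649
ΣP(2018)·Q(2018) = 3304×10 + 427×6 + 185×15 = 33040 + 2562 + 2775 = 38377
Index = 43649 / 38377 × 100 = 113.7374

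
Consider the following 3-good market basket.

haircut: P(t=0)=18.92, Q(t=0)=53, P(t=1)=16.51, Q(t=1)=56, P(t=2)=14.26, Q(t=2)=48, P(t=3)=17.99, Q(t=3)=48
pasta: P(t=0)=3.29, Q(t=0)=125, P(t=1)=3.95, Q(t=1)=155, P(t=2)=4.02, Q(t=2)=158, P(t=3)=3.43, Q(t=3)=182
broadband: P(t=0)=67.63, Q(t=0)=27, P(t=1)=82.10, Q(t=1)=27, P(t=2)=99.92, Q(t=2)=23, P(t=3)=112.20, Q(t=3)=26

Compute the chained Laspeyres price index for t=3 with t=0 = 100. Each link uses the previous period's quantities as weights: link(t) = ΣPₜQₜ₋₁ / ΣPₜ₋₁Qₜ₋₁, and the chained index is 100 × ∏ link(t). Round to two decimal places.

133.82

Link t=0→t=1:
ΣP(t=1)Q(t=0) = 16.51×53 + 3.95×125 + 82.10×27 = 875.03 + 493.75 + 2216.7 = 3585.48
ΣP(t=0)Q(t=0) = 18.92×53 + 3.29×125 + 67.63×27 = 1002.76 + 411.25 + 1826.01 = 3240.02
link = 3585.48/3240.02 = 1.106623
Link t=1→t=2:
ΣP(t=2)Q(t=1) = 14.26×56 + 4.02×155 + 99.92×27 = 798.56 + 623.1 + 2697.84 = 4119.5
ΣP(t=1)Q(t=1) = 16.51×56 + 3.95×155 + 82.10×27 = 924.56 + 612.25 + 2216.7 = 3753.51
link = 4119.5/3753.51 = 1.097506
Link t=2→t=3:
ΣP(t=3)Q(t=2) = 17.99×48 + 3.43×158 + 112.20×23 = 863.52 + 541.94 + 2580.6 = 3986.06
ΣP(t=2)Q(t=2) = 14.26×48 + 4.02×158 + 99.92×23 = 684.48 + 635.16 + 2298.16 = 3617.8
link = 3986.06/3617.8 = 1.101791
Chained index = 100 × 1.106623 × 1.097506 × 1.101791 = 133.8153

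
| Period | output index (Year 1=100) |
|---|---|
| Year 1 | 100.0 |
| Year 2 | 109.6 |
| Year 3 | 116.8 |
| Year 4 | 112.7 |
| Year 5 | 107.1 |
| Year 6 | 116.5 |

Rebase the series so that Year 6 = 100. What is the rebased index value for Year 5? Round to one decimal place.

Rebased(Year 5) = 107.1 / 116.5 × 100 = 91.9313

91.9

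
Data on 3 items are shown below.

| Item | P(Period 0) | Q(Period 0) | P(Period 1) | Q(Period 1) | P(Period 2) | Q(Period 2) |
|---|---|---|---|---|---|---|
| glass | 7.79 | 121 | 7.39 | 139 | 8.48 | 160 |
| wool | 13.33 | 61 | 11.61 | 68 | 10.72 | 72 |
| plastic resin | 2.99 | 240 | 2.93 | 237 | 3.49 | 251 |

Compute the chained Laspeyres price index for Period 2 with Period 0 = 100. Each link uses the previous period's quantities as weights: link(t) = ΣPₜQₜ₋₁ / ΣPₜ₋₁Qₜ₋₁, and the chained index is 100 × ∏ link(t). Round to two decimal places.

101.52

Link Period 0→Period 1:
ΣP(Period 1)Q(Period 0) = 7.39×121 + 11.61×61 + 2.93×240 = 894.19 + 708.21 + 703.2 = 2305.6
ΣP(Period 0)Q(Period 0) = 7.79×121 + 13.33×61 + 2.99×240 = 942.59 + 813.13 + 717.6 = 2473.32
link = 2305.6/2473.32 = 0.932188
Link Period 1→Period 2:
ΣP(Period 2)Q(Period 1) = 8.48×139 + 10.72×68 + 3.49×237 = 1178.72 + 728.96 + 827.13 = 2734.81
ΣP(Period 1)Q(Period 1) = 7.39×139 + 11.61×68 + 2.93×237 = 1027.21 + 789.48 + 694.41 = 2511.1
link = 2734.81/2511.1 = 1.089088
Chained index = 100 × 0.932188 × 1.089088 = 101.5236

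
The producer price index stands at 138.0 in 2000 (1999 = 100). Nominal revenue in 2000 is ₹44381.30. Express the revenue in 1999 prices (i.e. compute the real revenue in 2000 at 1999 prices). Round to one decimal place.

Real = Nominal ÷ (Index/100) = 44381.30 ÷ (138.0/100)
     = 44381.30 ÷ 1.380 = 32160.3623

32160.4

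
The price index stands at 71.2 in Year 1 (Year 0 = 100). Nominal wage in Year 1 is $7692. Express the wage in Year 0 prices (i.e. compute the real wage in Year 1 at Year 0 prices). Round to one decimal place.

Real = Nominal ÷ (Index/100) = 7692 ÷ (71.2/100)
     = 7692 ÷ 0.712 = 10803.3708

10803.4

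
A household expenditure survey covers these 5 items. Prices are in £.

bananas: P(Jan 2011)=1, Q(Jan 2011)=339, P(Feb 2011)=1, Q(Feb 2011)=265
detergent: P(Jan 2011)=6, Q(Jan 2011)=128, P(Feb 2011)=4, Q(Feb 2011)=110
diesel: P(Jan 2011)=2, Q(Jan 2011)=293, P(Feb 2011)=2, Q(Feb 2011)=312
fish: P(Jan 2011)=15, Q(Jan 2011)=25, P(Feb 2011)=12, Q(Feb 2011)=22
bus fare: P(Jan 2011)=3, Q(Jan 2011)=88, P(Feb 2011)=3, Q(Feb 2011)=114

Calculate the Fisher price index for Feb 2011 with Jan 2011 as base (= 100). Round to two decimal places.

Laspeyres component (base-period weights):
ΣP(Feb 2011)Q(Jan 2011) = 1×339 + 4×128 + 2×293 + 12×25 + 3×88 = 339 + 512 + 586 + 300 + 264 = 2001
ΣP(Jan 2011)Q(Jan 2011) = 1×339 + 6×128 + 2×293 + 15×25 + 3×88 = 339 + 768 + 586 + 375 + 264 = 2332
L = 2001 / 2332 × 100 = 85.8062
Paasche component (current-period weights):
ΣP(Feb 2011)Q(Feb 2011) = 1×265 + 4×110 + 2×312 + 12×22 + 3×114 = 265 + 440 + 624 + 264 + 342 = 1935
ΣP(Jan 2011)Q(Feb 2011) = 1×265 + 6×110 + 2×312 + 15×22 + 3×114 = 265 + 660 + 624 + 330 + 342 = 2221
P = 1935 / 2221 × 100 = 87.1229
Fisher = √(L × P) = √(85.8062 × 87.1229) = 86.4620

86.46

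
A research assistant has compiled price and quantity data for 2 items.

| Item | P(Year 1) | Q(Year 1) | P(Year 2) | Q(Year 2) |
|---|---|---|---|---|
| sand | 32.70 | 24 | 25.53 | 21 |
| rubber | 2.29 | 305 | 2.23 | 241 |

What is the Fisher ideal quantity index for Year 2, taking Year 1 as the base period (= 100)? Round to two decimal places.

Laspeyres component (base-period weights):
ΣP(Year 1)Q(Year 2) = 32.70×21 + 2.29×241 = 686.7 + 551.89 = 1238.59
ΣP(Year 1)Q(Year 1) = 32.70×24 + 2.29×305 = 784.8 + 698.45 = 1483.25
L = 1238.59 / 1483.25 × 100 = 83.5051
Paasche component (current-period weights):
ΣP(Year 2)Q(Year 2) = 25.53×21 + 2.23×241 = 536.13 + 537.43 = 1073.56
ΣP(Year 2)Q(Year 1) = 25.53×24 + 2.23×305 = 612.72 + 680.15 = 1292.87
P = 1073.56 / 1292.87 × 100 = 83.0370
Fisher = √(L × P) = √(83.5051 × 83.0370) = 83.2707

83.27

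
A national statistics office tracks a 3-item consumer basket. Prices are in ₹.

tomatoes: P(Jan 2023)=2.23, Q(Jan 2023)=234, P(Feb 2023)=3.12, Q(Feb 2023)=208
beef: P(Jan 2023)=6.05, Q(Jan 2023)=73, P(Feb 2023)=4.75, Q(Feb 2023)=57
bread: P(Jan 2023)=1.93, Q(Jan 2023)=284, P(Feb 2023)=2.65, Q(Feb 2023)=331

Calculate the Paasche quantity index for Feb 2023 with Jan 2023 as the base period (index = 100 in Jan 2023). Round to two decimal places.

Paasche quantity index uses current-period prices as weights.
ΣP(Feb 2023)·Q(Feb 2023) = 3.12×208 + 4.75×57 + 2.65×331 = 648.96 + 270.75 + 877.15 = 1796.86
ΣP(Feb 2023)·Q(Jan 2023) = 3.12×234 + 4.75×73 + 2.65×284 = 730.08 + 346.75 + 752.6 = 1829.43
Index = 1796.86 / 1829.43 × 100 = 98.2197

98.22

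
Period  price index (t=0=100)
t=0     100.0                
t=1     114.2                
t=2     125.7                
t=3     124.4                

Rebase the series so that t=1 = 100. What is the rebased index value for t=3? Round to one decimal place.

108.9

Rebased(t=3) = 124.4 / 114.2 × 100 = 108.9317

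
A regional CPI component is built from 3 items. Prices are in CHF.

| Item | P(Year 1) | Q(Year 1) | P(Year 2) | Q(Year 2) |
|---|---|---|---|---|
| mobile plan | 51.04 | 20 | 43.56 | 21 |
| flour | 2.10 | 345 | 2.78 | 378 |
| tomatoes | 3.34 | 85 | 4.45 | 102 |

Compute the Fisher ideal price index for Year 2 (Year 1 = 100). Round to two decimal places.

109.25

Laspeyres component (base-period weights):
ΣP(Year 2)Q(Year 1) = 43.56×20 + 2.78×345 + 4.45×85 = 871.2 + 959.1 + 378.25 = 2208.55
ΣP(Year 1)Q(Year 1) = 51.04×20 + 2.10×345 + 3.34×85 = 1020.8 + 724.5 + 283.9 = 2029.2
L = 2208.55 / 2029.2 × 100 = 108.8385
Paasche component (current-period weights):
ΣP(Year 2)Q(Year 2) = 43.56×21 + 2.78×378 + 4.45×102 = 914.76 + 1050.84 + 453.9 = 2419.5
ΣP(Year 1)Q(Year 2) = 51.04×21 + 2.10×378 + 3.34×102 = 1071.84 + 793.8 + 340.68 = 2206.32
P = 2419.5 / 2206.32 × 100 = 109.6622
Fisher = √(L × P) = √(108.8385 × 109.6622) = 109.2496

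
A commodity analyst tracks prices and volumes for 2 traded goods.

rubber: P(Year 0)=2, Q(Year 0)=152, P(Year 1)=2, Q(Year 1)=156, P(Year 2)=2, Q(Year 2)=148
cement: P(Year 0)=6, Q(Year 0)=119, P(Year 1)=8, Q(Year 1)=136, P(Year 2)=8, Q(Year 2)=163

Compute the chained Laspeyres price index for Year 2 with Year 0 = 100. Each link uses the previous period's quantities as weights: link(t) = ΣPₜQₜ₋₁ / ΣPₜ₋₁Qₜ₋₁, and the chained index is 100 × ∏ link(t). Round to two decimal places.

123.38

Link Year 0→Year 1:
ΣP(Year 1)Q(Year 0) = 2×152 + 8×119 = 304 + 952 = 1256
ΣP(Year 0)Q(Year 0) = 2×152 + 6×119 = 304 + 714 = 1018
link = 1256/1018 = 1.233792
Link Year 1→Year 2:
ΣP(Year 2)Q(Year 1) = 2×156 + 8×136 = 312 + 1088 = 1400
ΣP(Year 1)Q(Year 1) = 2×156 + 8×136 = 312 + 1088 = 1400
link = 1400/1400 = 1.000000
Chained index = 100 × 1.233792 × 1.000000 = 123.3792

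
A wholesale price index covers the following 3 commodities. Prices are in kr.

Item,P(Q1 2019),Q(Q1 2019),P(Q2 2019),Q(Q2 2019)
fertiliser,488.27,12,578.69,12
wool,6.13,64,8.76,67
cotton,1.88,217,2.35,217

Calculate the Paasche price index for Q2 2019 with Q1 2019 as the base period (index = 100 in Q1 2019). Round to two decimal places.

Paasche price index uses current-period quantities as weights.
ΣP(Q2 2019)·Q(Q2 2019) = 578.69×12 + 8.76×67 + 2.35×217 = 6944.28 + 586.92 + 509.95 = 8041.15
ΣP(Q1 2019)·Q(Q2 2019) = 488.27×12 + 6.13×67 + 1.88×217 = 5859.24 + 410.71 + 407.96 = 6677.91
Index = 8041.15 / 6677.91 × 100 = 120.4142

120.41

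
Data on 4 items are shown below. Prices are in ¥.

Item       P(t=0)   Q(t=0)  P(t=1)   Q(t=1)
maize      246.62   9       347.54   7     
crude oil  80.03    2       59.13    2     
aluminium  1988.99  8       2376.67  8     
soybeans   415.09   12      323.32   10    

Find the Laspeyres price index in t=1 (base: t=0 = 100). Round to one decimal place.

112.3

Laspeyres price index uses base-period quantities as weights.
ΣP(t=1)·Q(t=0) = 347.54×9 + 59.13×2 + 2376.67×8 + 323.32×12 = 3127.86 + 118.26 + 19013.36 + 3879.84 = 26139.32
ΣP(t=0)·Q(t=0) = 246.62×9 + 80.03×2 + 1988.99×8 + 415.09×12 = 2219.58 + 160.06 + 15911.92 + 4981.08 = 23272.64
Index = 26139.32 / 23272.64 × 100 = 112.3178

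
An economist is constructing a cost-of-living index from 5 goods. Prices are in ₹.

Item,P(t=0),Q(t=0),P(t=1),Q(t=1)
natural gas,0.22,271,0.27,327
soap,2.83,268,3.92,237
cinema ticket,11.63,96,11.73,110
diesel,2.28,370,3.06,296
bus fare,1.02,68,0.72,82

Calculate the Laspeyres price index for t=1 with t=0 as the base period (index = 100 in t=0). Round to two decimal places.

120.49

Laspeyres price index uses base-period quantities as weights.
ΣP(t=1)·Q(t=0) = 0.27×271 + 3.92×268 + 11.73×96 + 3.06×370 + 0.72×68 = 73.17 + 1050.56 + 1126.08 + 1132.2 + 48.96 = 3430.97
ΣP(t=0)·Q(t=0) = 0.22×271 + 2.83×268 + 11.63×96 + 2.28×370 + 1.02×68 = 59.62 + 758.44 + 1116.48 + 843.6 + 69.36 = 2847.5
Index = 3430.97 / 2847.5 × 100 = 120.4906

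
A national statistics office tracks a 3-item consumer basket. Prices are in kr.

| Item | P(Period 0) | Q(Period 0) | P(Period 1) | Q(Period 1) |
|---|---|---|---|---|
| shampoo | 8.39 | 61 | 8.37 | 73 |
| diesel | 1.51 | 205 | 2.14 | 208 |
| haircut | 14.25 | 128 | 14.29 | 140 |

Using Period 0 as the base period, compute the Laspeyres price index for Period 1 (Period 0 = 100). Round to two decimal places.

Laspeyres price index uses base-period quantities as weights.
ΣP(Period 1)·Q(Period 0) = 8.37×61 + 2.14×205 + 14.29×128 = 510.57 + 438.7 + 1829.12 = 2778.39
ΣP(Period 0)·Q(Period 0) = 8.39×61 + 1.51×205 + 14.25×128 = 511.79 + 309.55 + 1824 = 2645.34
Index = 2778.39 / 2645.34 × 100 = 105.0296

105.03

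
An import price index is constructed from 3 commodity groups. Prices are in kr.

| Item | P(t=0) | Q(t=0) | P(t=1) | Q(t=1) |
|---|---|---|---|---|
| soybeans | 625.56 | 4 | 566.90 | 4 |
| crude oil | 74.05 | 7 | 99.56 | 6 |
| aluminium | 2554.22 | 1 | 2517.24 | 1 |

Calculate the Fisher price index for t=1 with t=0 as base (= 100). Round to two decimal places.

Laspeyres component (base-period weights):
ΣP(t=1)Q(t=0) = 566.90×4 + 99.56×7 + 2517.24×1 = 2267.6 + 696.92 + 2517.24 = 5481.76
ΣP(t=0)Q(t=0) = 625.56×4 + 74.05×7 + 2554.22×1 = 2502.24 + 518.35 + 2554.22 = 5574.81
L = 5481.76 / 5574.81 × 100 = 98.3309
Paasche component (current-period weights):
ΣP(t=1)Q(t=1) = 566.90×4 + 99.56×6 + 2517.24×1 = 2267.6 + 597.36 + 2517.24 = 5382.2
ΣP(t=0)Q(t=1) = 625.56×4 + 74.05×6 + 2554.22×1 = 2502.24 + 444.3 + 2554.22 = 5500.76
P = 5382.2 / 5500.76 × 100 = 97.8447
Fisher = √(L × P) = √(98.3309 × 97.8447) = 98.0875

98.09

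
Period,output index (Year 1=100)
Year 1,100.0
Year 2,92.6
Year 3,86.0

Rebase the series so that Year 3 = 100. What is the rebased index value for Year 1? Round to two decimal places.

Rebased(Year 1) = 100.0 / 86.0 × 100 = 116.2791

116.28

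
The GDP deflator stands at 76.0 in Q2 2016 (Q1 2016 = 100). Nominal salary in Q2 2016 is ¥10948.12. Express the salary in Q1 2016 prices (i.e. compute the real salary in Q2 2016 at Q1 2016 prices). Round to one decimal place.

Real = Nominal ÷ (Index/100) = 10948.12 ÷ (76.0/100)
     = 10948.12 ÷ 0.760 = 14405.4211

14405.4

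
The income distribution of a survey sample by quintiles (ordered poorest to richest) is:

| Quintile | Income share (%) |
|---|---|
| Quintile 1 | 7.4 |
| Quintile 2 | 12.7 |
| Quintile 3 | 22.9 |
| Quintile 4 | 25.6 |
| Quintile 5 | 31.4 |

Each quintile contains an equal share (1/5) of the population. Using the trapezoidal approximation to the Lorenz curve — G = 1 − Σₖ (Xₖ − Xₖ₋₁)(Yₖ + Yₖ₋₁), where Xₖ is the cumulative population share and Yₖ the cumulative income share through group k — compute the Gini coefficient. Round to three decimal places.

Cumulative income shares Yₖ: 0.0740, 0.2010, 0.4300, 0.6860, 1.0000
Σ (Xₖ−Xₖ₋₁)(Yₖ+Yₖ₋₁) = (1/5)(0.0740+0.0000) + (1/5)(0.2010+0.0740) + (1/5)(0.4300+0.2010) + (1/5)(0.6860+0.4300) + (1/5)(1.0000+0.6860)
  = 0.0148 + 0.0550 + 0.1262 + 0.2232 + 0.3372 = 0.7564
G = 1 − 0.7564 = 0.2436

0.244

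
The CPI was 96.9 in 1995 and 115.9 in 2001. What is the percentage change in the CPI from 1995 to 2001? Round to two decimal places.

19.61%

Change = (115.9 − 96.9) / 96.9 × 100
       = 19.0 / 96.9 × 100 = 19.6078%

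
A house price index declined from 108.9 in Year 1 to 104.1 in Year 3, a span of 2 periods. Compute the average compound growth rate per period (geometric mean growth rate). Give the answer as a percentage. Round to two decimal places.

-2.23%

Growth factor = (104.1/108.9)^(1/2) = (0.955923)^(1/2) = 0.977713
Growth rate = 0.977713 − 1 = -0.022287 = -2.2287%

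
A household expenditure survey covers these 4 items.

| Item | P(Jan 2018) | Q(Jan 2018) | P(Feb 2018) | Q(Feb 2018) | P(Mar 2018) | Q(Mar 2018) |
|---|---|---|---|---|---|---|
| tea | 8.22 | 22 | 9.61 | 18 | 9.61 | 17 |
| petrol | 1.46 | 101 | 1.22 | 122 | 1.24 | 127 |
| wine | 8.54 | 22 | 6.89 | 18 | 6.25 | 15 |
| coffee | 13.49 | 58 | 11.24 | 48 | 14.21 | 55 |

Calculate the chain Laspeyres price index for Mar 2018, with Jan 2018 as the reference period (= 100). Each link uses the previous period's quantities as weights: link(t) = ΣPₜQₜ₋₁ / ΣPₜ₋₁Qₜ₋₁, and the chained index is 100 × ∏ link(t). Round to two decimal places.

Link Jan 2018→Feb 2018:
ΣP(Feb 2018)Q(Jan 2018) = 9.61×22 + 1.22×101 + 6.89×22 + 11.24×58 = 211.42 + 123.22 + 151.58 + 651.92 = 1138.14
ΣP(Jan 2018)Q(Jan 2018) = 8.22×22 + 1.46×101 + 8.54×22 + 13.49×58 = 180.84 + 147.46 + 187.88 + 782.42 = 1298.6
link = 1138.14/1298.6 = 0.876436
Link Feb 2018→Mar 2018:
ΣP(Mar 2018)Q(Feb 2018) = 9.61×18 + 1.24×122 + 6.25×18 + 14.21×48 = 172.98 + 151.28 + 112.5 + 682.08 = 1118.84
ΣP(Feb 2018)Q(Feb 2018) = 9.61×18 + 1.22×122 + 6.89×18 + 11.24×48 = 172.98 + 148.84 + 124.02 + 539.52 = 985.36
link = 1118.84/985.36 = 1.135463
Chained index = 100 × 0.876436 × 1.135463 = 99.5161

99.52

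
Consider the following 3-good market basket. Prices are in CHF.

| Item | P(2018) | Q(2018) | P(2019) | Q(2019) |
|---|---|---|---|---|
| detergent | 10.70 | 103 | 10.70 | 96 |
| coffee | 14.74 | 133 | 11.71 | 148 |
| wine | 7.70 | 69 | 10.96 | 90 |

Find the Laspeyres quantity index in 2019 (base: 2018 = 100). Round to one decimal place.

Laspeyres quantity index uses base-period prices as weights.
ΣP(2018)·Q(2019) = 10.70×96 + 14.74×148 + 7.70×90 = 1027.2 + 2181.52 + 693 = 3901.72
ΣP(2018)·Q(2018) = 10.70×103 + 14.74×133 + 7.70×69 = 1102.1 + 1960.42 + 531.3 = 3593.82
Index = 3901.72 / 3593.82 × 100 = 108.5675

108.6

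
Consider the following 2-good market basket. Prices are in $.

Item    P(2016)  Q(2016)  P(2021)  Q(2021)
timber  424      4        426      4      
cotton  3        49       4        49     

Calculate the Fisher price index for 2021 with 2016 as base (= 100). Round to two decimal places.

103.09

Laspeyres component (base-period weights):
ΣP(2021)Q(2016) = 426×4 + 4×49 = 1704 + 196 = 1900
ΣP(2016)Q(2016) = 424×4 + 3×49 = 1696 + 147 = 1843
L = 1900 / 1843 × 100 = 103.0928
Paasche component (current-period weights):
ΣP(2021)Q(2021) = 426×4 + 4×49 = 1704 + 196 = 1900
ΣP(2016)Q(2021) = 424×4 + 3×49 = 1696 + 147 = 1843
P = 1900 / 1843 × 100 = 103.0928
Fisher = √(L × P) = √(103.0928 × 103.0928) = 103.0928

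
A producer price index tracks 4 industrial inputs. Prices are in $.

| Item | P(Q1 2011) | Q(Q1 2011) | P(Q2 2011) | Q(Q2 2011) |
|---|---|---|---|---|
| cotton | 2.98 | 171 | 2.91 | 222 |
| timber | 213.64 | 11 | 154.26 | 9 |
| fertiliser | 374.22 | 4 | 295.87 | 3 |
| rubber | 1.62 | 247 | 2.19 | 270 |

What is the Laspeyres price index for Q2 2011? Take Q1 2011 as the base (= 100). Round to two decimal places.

82.39

Laspeyres price index uses base-period quantities as weights.
ΣP(Q2 2011)·Q(Q1 2011) = 2.91×171 + 154.26×11 + 295.87×4 + 2.19×247 = 497.61 + 1696.86 + 1183.48 + 540.93 = 3918.88
ΣP(Q1 2011)·Q(Q1 2011) = 2.98×171 + 213.64×11 + 374.22×4 + 1.62×247 = 509.58 + 2350.04 + 1496.88 + 400.14 = 4756.64
Index = 3918.88 / 4756.64 × 100 = 82.3876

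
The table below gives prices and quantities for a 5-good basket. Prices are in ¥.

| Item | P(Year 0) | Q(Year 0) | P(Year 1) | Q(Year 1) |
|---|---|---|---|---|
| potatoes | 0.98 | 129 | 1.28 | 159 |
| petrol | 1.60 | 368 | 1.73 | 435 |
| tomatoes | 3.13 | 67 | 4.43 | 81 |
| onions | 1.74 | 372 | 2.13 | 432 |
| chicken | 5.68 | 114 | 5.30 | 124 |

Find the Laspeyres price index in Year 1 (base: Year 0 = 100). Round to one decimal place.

112.4

Laspeyres price index uses base-period quantities as weights.
ΣP(Year 1)·Q(Year 0) = 1.28×129 + 1.73×368 + 4.43×67 + 2.13×372 + 5.30×114 = 165.12 + 636.64 + 296.81 + 792.36 + 604.2 = 2495.13
ΣP(Year 0)·Q(Year 0) = 0.98×129 + 1.60×368 + 3.13×67 + 1.74×372 + 5.68×114 = 126.42 + 588.8 + 209.71 + 647.28 + 647.52 = 2219.73
Index = 2495.13 / 2219.73 × 100 = 112.4069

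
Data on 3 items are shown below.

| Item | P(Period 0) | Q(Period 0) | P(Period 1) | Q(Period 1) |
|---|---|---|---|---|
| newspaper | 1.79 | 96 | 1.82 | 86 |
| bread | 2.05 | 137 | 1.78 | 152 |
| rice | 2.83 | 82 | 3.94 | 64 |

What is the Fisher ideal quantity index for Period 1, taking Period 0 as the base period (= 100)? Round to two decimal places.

93.00

Laspeyres component (base-period weights):
ΣP(Period 0)Q(Period 1) = 1.79×86 + 2.05×152 + 2.83×64 = 153.94 + 311.6 + 181.12 = 646.66
ΣP(Period 0)Q(Period 0) = 1.79×96 + 2.05×137 + 2.83×82 = 171.84 + 280.85 + 232.06 = 684.75
L = 646.66 / 684.75 × 100 = 94.4374
Paasche component (current-period weights):
ΣP(Period 1)Q(Period 1) = 1.82×86 + 1.78×152 + 3.94×64 = 156.52 + 270.56 + 252.16 = 679.24
ΣP(Period 1)Q(Period 0) = 1.82×96 + 1.78×137 + 3.94×82 = 174.72 + 243.86 + 323.08 = 741.66
P = 679.24 / 741.66 × 100 = 91.5837
Fisher = √(L × P) = √(94.4374 × 91.5837) = 92.9996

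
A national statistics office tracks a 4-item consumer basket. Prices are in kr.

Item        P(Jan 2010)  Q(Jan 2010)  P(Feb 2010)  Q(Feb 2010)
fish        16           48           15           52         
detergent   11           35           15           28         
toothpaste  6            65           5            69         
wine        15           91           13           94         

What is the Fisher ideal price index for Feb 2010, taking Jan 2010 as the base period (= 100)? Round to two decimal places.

94.01

Laspeyres component (base-period weights):
ΣP(Feb 2010)Q(Jan 2010) = 15×48 + 15×35 + 5×65 + 13×91 = 720 + 525 + 325 + 1183 = 2753
ΣP(Jan 2010)Q(Jan 2010) = 16×48 + 11×35 + 6×65 + 15×91 = 768 + 385 + 390 + 1365 = 2908
L = 2753 / 2908 × 100 = 94.6699
Paasche component (current-period weights):
ΣP(Feb 2010)Q(Feb 2010) = 15×52 + 15×28 + 5×69 + 13×94 = 780 + 420 + 345 + 1222 = 2767
ΣP(Jan 2010)Q(Feb 2010) = 16×52 + 11×28 + 6×69 + 15×94 = 832 + 308 + 414 + 1410 = 2964
P = 2767 / 2964 × 100 = 93.3536
Fisher = √(L × P) = √(94.6699 × 93.3536) = 94.0094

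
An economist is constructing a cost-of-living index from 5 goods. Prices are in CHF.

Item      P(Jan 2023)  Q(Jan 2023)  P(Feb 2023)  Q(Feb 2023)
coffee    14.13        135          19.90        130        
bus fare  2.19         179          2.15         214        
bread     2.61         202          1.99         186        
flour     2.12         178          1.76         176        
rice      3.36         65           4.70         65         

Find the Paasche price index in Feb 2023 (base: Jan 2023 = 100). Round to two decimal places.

119.22

Paasche price index uses current-period quantities as weights.
ΣP(Feb 2023)·Q(Feb 2023) = 19.90×130 + 2.15×214 + 1.99×186 + 1.76×176 + 4.70×65 = 2587 + 460.1 + 370.14 + 309.76 + 305.5 = 4032.5
ΣP(Jan 2023)·Q(Feb 2023) = 14.13×130 + 2.19×214 + 2.61×186 + 2.12×176 + 3.36×65 = 1836.9 + 468.66 + 485.46 + 373.12 + 218.4 = 3382.54
Index = 4032.5 / 3382.54 × 100 = 119.2151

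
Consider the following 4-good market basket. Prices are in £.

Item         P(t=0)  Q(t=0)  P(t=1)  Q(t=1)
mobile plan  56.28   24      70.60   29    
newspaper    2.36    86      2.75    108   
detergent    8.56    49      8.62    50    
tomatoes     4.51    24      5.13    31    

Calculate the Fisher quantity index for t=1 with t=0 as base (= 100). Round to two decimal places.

118.22

Laspeyres component (base-period weights):
ΣP(t=0)Q(t=1) = 56.28×29 + 2.36×108 + 8.56×50 + 4.51×31 = 1632.12 + 254.88 + 428 + 139.81 = 2454.81
ΣP(t=0)Q(t=0) = 56.28×24 + 2.36×86 + 8.56×49 + 4.51×24 = 1350.72 + 202.96 + 419.44 + 108.24 = 2081.36
L = 2454.81 / 2081.36 × 100 = 117.9426
Paasche component (current-period weights):
ΣP(t=1)Q(t=1) = 70.60×29 + 2.75×108 + 8.62×50 + 5.13×31 = 2047.4 + 297 + 431 + 159.03 = 2934.43
ΣP(t=1)Q(t=0) = 70.60×24 + 2.75×86 + 8.62×49 + 5.13×24 = 1694.4 + 236.5 + 422.38 + 123.12 = 2476.4
P = 2934.43 / 2476.4 × 100 = 118.4958
Fisher = √(L × P) = √(117.9426 × 118.4958) = 118.2189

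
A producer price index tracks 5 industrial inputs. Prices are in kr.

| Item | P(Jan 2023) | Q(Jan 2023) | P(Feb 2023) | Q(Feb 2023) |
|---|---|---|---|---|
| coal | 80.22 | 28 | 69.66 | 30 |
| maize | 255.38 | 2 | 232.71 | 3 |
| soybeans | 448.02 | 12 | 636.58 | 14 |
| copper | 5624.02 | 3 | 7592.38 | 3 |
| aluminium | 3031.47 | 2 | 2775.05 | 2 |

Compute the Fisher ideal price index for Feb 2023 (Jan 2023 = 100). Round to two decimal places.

Laspeyres component (base-period weights):
ΣP(Feb 2023)Q(Jan 2023) = 69.66×28 + 232.71×2 + 636.58×12 + 7592.38×3 + 2775.05×2 = 1950.48 + 465.42 + 7638.96 + 22777.14 + 5550.1 = 38382.1
ΣP(Jan 2023)Q(Jan 2023) = 80.22×28 + 255.38×2 + 448.02×12 + 5624.02×3 + 3031.47×2 = 2246.16 + 510.76 + 5376.24 + 16872.06 + 6062.94 = 31068.16
L = 38382.1 / 31068.16 × 100 = 123.5416
Paasche component (current-period weights):
ΣP(Feb 2023)Q(Feb 2023) = 69.66×30 + 232.71×3 + 636.58×14 + 7592.38×3 + 2775.05×2 = 2089.8 + 698.13 + 8912.12 + 22777.14 + 5550.1 = 40027.29
ΣP(Jan 2023)Q(Feb 2023) = 80.22×30 + 255.38×3 + 448.02×14 + 5624.02×3 + 3031.47×2 = 2406.6 + 766.14 + 6272.28 + 16872.06 + 6062.94 = 32380.02
P = 40027.29 / 32380.02 × 100 = 123.6172
Fisher = √(L × P) = √(123.5416 × 123.6172) = 123.5794

123.58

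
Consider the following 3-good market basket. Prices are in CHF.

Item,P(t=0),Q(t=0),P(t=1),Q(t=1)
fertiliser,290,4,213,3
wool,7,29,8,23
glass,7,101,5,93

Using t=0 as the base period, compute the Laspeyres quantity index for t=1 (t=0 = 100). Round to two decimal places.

Laspeyres quantity index uses base-period prices as weights.
ΣP(t=0)·Q(t=1) = 290×3 + 7×23 + 7×93 = 870 + 161 + 651 = 1682
ΣP(t=0)·Q(t=0) = 290×4 + 7×29 + 7×101 = 1160 + 203 + 707 = 2070
Index = 1682 / 2070 × 100 = 81.2560

81.26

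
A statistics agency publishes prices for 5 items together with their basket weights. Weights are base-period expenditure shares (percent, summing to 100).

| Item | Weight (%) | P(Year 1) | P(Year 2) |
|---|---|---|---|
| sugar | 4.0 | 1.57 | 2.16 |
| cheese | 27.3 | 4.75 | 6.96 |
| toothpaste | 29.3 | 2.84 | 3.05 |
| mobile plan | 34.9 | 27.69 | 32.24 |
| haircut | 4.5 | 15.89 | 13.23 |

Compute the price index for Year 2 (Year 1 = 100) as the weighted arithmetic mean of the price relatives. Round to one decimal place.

sugar: 4.0 × (2.16/1.57) = 4.0 × 1.375796 = 5.5032
cheese: 27.3 × (6.96/4.75) = 27.3 × 1.465263 = 40.0017
toothpaste: 29.3 × (3.05/2.84) = 29.3 × 1.073944 = 31.4665
mobile plan: 34.9 × (32.24/27.69) = 34.9 × 1.164319 = 40.6347
haircut: 4.5 × (13.23/15.89) = 4.5 × 0.832599 = 3.7467
Index = Σ wᵢ·(p₁ᵢ/p₀ᵢ) = 5.5032 + 40.0017 + 31.4665 + 40.6347 + 3.7467 = 121.3529

121.4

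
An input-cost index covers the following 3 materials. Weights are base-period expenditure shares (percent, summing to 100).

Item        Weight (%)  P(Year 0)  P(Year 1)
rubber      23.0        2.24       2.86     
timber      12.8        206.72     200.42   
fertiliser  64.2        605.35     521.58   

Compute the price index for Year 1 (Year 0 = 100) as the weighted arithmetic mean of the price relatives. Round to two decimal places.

97.09

rubber: 23.0 × (2.86/2.24) = 23.0 × 1.276786 = 29.3661
timber: 12.8 × (200.42/206.72) = 12.8 × 0.969524 = 12.4099
fertiliser: 64.2 × (521.58/605.35) = 64.2 × 0.861617 = 55.3158
Index = Σ wᵢ·(p₁ᵢ/p₀ᵢ) = 29.3661 + 12.4099 + 55.3158 = 97.0918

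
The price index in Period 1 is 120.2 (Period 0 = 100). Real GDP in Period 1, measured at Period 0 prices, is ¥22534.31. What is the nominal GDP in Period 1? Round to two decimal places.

Nominal = Real × (Index/100) = 22534.31 × (120.2/100)
        = 22534.31 × 1.202 = 27086.2406

27086.24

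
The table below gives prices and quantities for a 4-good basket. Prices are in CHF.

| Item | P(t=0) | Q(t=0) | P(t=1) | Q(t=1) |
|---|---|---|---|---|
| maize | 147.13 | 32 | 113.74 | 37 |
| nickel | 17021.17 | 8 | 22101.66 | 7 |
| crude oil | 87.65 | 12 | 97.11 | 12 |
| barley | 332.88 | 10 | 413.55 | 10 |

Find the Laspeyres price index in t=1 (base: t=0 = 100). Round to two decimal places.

127.88

Laspeyres price index uses base-period quantities as weights.
ΣP(t=1)·Q(t=0) = 113.74×32 + 22101.66×8 + 97.11×12 + 413.55×10 = 3639.68 + 176813.28 + 1165.32 + 4135.5 = 185753.78
ΣP(t=0)·Q(t=0) = 147.13×32 + 17021.17×8 + 87.65×12 + 332.88×10 = 4708.16 + 136169.36 + 1051.8 + 3328.8 = 145258.12
Index = 185753.78 / 145258.12 × 100 = 127.8784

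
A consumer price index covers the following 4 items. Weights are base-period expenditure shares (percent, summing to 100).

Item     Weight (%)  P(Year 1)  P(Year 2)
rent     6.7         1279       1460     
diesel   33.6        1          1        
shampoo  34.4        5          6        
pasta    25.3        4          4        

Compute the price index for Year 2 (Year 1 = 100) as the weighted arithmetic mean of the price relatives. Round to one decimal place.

107.8

rent: 6.7 × (1460/1279) = 6.7 × 1.141517 = 7.6482
diesel: 33.6 × (1/1) = 33.6 × 1.000000 = 33.6000
shampoo: 34.4 × (6/5) = 34.4 × 1.200000 = 41.2800
pasta: 25.3 × (4/4) = 25.3 × 1.000000 = 25.3000
Index = Σ wᵢ·(p₁ᵢ/p₀ᵢ) = 7.6482 + 33.6000 + 41.2800 + 25.3000 = 107.8282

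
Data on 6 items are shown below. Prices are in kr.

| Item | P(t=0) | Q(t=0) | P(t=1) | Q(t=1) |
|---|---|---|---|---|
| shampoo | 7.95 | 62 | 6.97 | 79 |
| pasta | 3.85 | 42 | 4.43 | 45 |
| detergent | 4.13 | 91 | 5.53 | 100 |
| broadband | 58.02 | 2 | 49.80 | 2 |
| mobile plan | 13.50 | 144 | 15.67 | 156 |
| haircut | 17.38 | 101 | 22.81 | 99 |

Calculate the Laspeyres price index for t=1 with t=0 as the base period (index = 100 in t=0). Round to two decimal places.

119.30

Laspeyres price index uses base-period quantities as weights.
ΣP(t=1)·Q(t=0) = 6.97×62 + 4.43×42 + 5.53×91 + 49.80×2 + 15.67×144 + 22.81×101 = 432.14 + 186.06 + 503.23 + 99.6 + 2256.48 + 2303.81 = 5781.32
ΣP(t=0)·Q(t=0) = 7.95×62 + 3.85×42 + 4.13×91 + 58.02×2 + 13.50×144 + 17.38×101 = 492.9 + 161.7 + 375.83 + 116.04 + 1944 + 1755.38 = 4845.85
Index = 5781.32 / 4845.85 × 100 = 119.3046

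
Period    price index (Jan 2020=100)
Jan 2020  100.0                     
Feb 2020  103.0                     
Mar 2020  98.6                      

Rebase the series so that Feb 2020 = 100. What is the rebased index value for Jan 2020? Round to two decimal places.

Rebased(Jan 2020) = 100.0 / 103.0 × 100 = 97.0874

97.09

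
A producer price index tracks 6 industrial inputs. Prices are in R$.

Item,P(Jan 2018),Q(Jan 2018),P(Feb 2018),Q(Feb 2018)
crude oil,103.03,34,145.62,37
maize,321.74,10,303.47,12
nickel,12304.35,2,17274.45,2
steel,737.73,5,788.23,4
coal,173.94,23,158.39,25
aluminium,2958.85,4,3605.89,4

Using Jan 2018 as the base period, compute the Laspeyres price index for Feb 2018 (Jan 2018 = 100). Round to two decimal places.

126.92

Laspeyres price index uses base-period quantities as weights.
ΣP(Feb 2018)·Q(Jan 2018) = 145.62×34 + 303.47×10 + 17274.45×2 + 788.23×5 + 158.39×23 + 3605.89×4 = 4951.08 + 3034.7 + 34548.9 + 3941.15 + 3642.97 + 14423.56 = 64542.36
ΣP(Jan 2018)·Q(Jan 2018) = 103.03×34 + 321.74×10 + 12304.35×2 + 737.73×5 + 173.94×23 + 2958.85×4 = 3503.02 + 3217.4 + 24608.7 + 3688.65 + 4000.62 + 11835.4 = 50853.79
Index = 64542.36 / 50853.79 × 100 = 126.9175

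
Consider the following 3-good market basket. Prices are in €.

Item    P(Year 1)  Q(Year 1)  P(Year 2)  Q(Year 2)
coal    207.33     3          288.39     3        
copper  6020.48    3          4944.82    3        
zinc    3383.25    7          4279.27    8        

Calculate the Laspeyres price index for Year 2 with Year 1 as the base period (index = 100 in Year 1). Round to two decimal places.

107.76

Laspeyres price index uses base-period quantities as weights.
ΣP(Year 2)·Q(Year 1) = 288.39×3 + 4944.82×3 + 4279.27×7 = 865.17 + 14834.46 + 29954.89 = 45654.52
ΣP(Year 1)·Q(Year 1) = 207.33×3 + 6020.48×3 + 3383.25×7 = 621.99 + 18061.44 + 23682.75 = 42366.18
Index = 45654.52 / 42366.18 × 100 = 107.7617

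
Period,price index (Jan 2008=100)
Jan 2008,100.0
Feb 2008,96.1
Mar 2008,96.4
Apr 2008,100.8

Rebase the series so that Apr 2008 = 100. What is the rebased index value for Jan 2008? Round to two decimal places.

99.21

Rebased(Jan 2008) = 100.0 / 100.8 × 100 = 99.2063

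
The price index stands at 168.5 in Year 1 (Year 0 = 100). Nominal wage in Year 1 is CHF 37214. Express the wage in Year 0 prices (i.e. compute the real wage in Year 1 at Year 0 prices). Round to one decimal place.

Real = Nominal ÷ (Index/100) = 37214 ÷ (168.5/100)
     = 37214 ÷ 1.685 = 22085.4599

22085.5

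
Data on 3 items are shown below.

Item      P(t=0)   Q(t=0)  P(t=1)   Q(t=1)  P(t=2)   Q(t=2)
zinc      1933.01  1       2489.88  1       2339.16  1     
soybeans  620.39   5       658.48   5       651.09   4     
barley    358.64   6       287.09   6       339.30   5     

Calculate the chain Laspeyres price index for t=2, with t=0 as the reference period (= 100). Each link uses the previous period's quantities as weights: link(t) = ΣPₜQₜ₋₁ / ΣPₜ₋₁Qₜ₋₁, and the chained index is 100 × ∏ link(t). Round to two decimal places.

Link t=0→t=1:
ΣP(t=1)Q(t=0) = 2489.88×1 + 658.48×5 + 287.09×6 = 2489.88 + 3292.4 + 1722.54 = 7504.82
ΣP(t=0)Q(t=0) = 1933.01×1 + 620.39×5 + 358.64×6 = 1933.01 + 3101.95 + 2151.84 = 7186.8
link = 7504.82/7186.8 = 1.044251
Link t=1→t=2:
ΣP(t=2)Q(t=1) = 2339.16×1 + 651.09×5 + 339.30×6 = 2339.16 + 3255.45 + 2035.8 = 7630.41
ΣP(t=1)Q(t=1) = 2489.88×1 + 658.48×5 + 287.09×6 = 2489.88 + 3292.4 + 1722.54 = 7504.82
link = 7630.41/7504.82 = 1.016735
Chained index = 100 × 1.044251 × 1.016735 = 106.1726

106.17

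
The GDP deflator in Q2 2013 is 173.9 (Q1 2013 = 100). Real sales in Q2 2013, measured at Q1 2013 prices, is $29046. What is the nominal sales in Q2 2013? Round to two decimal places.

50510.99

Nominal = Real × (Index/100) = 29046 × (173.9/100)
        = 29046 × 1.739 = 50510.9940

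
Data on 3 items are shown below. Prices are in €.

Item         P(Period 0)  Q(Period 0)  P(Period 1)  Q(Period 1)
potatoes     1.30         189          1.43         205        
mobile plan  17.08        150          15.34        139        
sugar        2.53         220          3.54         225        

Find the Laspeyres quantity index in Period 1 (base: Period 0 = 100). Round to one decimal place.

Laspeyres quantity index uses base-period prices as weights.
ΣP(Period 0)·Q(Period 1) = 1.30×205 + 17.08×139 + 2.53×225 = 266.5 + 2374.12 + 569.25 = 3209.87
ΣP(Period 0)·Q(Period 0) = 1.30×189 + 17.08×150 + 2.53×220 = 245.7 + 2562 + 556.6 = 3364.3
Index = 3209.87 / 3364.3 × 100 = 95.4097

95.4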